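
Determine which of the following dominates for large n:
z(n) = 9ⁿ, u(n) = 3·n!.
Comparing growth rates:
Growth-rate hierarchy: log n ≺ any polynomial ≺ any exponential cⁿ (c>1) ≺ n! ≺ nⁿ.
factorial dominates exponential base 9 asymptotically.

u(n) grows faster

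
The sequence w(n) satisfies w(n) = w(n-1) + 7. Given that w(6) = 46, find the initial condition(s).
w(6) = w(0) + 6·7, so w(0) = 46 - 42 = 4.

w(0) = 4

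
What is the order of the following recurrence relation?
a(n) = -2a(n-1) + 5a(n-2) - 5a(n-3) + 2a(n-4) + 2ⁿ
The order is the largest lag k for which a(n-k) appears. Here the deepest term is a(n-4) (the 2ⁿ term is non-homogeneous and does not affect the order), so the order is 4.

Order 4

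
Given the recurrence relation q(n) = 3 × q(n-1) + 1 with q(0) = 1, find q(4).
Computing step by step:
q(0) = 1
q(1) = 3 × 1 + 1 = 4
q(2) = 3 × 4 + 1 = 13
q(3) = 3 × 13 + 1 = 40
q(4) = 3 × 40 + 1 = 121

121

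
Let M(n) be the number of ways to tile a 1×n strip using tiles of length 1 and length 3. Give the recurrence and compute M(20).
Condition on the last tile: it has length 1 (leaving a 1×(n-1) strip) or length 3 (leaving a 1×(n-3) strip), so M(n) = M(n-1) + M(n-3) (order-3 linear recurrence).
For 0 ≤ i < 3 only unit tiles fit, so M(i) = 1.
Iterating the recurrence: M(3) = 2, M(4) = 3, M(5) = 4, M(6) = 6, M(7) = 9, M(8) = 13, M(9) = 19, M(10) = 28, M(11) = 41, M(12) = 60, M(13) = 88, M(14) = 129, M(15) = 189, M(16) = 277, M(17) = 406, M(18) = 595, M(19) = 872, M(20) = 1278.

M(n) = M(n-1) + M(n-3), with M(i) = 1 for 0 ≤ i < 3; M(20) = 1278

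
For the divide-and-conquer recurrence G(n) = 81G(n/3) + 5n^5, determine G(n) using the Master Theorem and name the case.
Master Theorem template: G(n) = a·G(n/b) + f(n).
Here: a=81, b=3, f(n)=5n^5
Compute log_b(a) = log_3(81) = 4.
f(n) = 5n^5 = Ω(n^(4+ε)) with ε = 1, and the regularity condition holds (a·f(n/b) = (a/b^5)·f(n) with a/b^5 = 3^-1 < 1). Case 3: G(n) = Θ(f(n)) = Θ(n^5).

Case 3: G(n) = Θ(n^5)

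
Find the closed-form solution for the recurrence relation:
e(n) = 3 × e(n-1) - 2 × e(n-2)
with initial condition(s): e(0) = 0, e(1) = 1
Recurrence: e(n) = 3 × e(n-1) - 2 × e(n-2), initial: e(0) = 0, e(1) = 1.
Characteristic equation: r² - 3r + 2 = 0, which factors as (r - 2)(r - 1) = 0, so r = 2, 1. General solution e(n) = A·2ⁿ + B·1ⁿ. From e(0) = 0: A + B = 0. From e(1) = 1: 2A + 1B = 1. Solving gives A = 1, B = -1.

e(n) = 2ⁿ - 1ⁿ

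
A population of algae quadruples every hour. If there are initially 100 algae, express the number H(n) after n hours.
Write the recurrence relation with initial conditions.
Each hour multiplies the count by 4, so the count after n hours depends only on the count after n-1 hours: H(n) = 4 × H(n-1). The starting count gives H(0) = 100.
Unrolling n times gives the closed form H(n) = 100 × 4ⁿ.

H(n) = 4 × H(n-1), H(0) = 100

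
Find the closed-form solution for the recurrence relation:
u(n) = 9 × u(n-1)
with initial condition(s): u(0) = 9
Recurrence: u(n) = 9 × u(n-1), initial: u(0) = 9.
Each term is 9 times the previous, so this is geometric with ratio 9. After n steps: u(n) = u(0)·9ⁿ = 9·9ⁿ.

u(n) = 9·9ⁿ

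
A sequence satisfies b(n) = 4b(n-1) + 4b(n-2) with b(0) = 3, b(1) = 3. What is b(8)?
Computing the sequence terms:
3, 3, 24, 108, 528, 2544, 12288, 59328, 286464

286464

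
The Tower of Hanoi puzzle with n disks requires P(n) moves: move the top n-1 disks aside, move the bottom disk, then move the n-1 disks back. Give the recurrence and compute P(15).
Moving n disks = move the top n-1 disks aside (P(n-1) moves) + move the largest disk (1 move) + move the n-1 disks back on top (P(n-1) moves), so P(n) = 2P(n-1) + 1, with P(1) = 1 (a single disk takes one move).
First terms: 1, 3, 7, 15, 31, 63, … — each is one less than a power of 2. Indeed P(n) + 1 = 2(P(n-1) + 1) with P(1) + 1 = 2, so P(n) + 1 = 2ⁿ and P(n) = 2ⁿ - 1.
Hence P(15) = 2^15 - 1 = 32768 - 1 = 32767.

P(n) = 2P(n-1) + 1, P(1) = 1; P(15) = 32767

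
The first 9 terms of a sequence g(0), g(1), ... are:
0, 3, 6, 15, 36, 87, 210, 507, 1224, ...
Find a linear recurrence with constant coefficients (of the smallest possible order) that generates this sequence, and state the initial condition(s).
Look for the lowest-order linear relation among consecutive terms.
Observation: g(n) - 2·g(n-1) - (1)·g(n-2) = 0 holds for the shown terms, and no order-1 relation g(n) = α·g(n-1) + β fits.
Check at n=3: 2·6 + (1)·3 = 15. ✓

g(n) = 2g(n-1) + g(n-2), g(0) = 0, g(1) = 3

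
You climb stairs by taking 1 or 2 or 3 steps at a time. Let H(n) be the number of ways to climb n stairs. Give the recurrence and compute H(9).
Condition on the size of the last step (1 to 3): before it there were n-1, …, n-3 stairs climbed, and these cases are disjoint, so H(n) = H(n-1) + H(n-2) + H(n-3) (order-3 linear recurrence).
Initial conditions by direct count (compositions of i into parts ≤ 3): H(1) = 1; H(2) = 2; H(3) = 4.
Iterating the recurrence: H(4) = 7, H(5) = 13, H(6) = 24, H(7) = 44, H(8) = 81, H(9) = 149.

H(n) = H(n-1) + H(n-2) + H(n-3), H(1) = 1, H(2) = 2, H(3) = 4; H(9) = 149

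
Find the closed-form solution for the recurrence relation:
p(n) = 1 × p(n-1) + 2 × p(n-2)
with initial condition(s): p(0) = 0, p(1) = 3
Recurrence: p(n) = 1 × p(n-1) + 2 × p(n-2), initial: p(0) = 0, p(1) = 3.
Characteristic equation: r² - 1r - 2 = 0, which factors as (r - 2)(r + 1) = 0, so r = 2, -1. General solution p(n) = A·2ⁿ + B·(-1)ⁿ. From p(0) = 0: A + B = 0. From p(1) = 3: 2A - 1B = 3. Solving gives A = 1, B = -1.

p(n) = 2ⁿ - (-1)ⁿ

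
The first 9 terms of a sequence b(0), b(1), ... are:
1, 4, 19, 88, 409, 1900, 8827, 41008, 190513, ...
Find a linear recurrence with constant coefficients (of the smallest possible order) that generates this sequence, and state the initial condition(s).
Look for the lowest-order linear relation among consecutive terms.
Observation: b(n) - 4·b(n-1) - (3)·b(n-2) = 0 holds for the shown terms, and no order-1 relation b(n) = α·b(n-1) + β fits.
Check at n=3: 4·19 + (3)·4 = 88. ✓

b(n) = 4b(n-1) + 3b(n-2), b(0) = 1, b(1) = 4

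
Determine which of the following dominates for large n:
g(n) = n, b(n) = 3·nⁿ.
Comparing growth rates:
Growth-rate hierarchy: log n ≺ any polynomial ≺ any exponential cⁿ (c>1) ≺ n! ≺ nⁿ.
super-exponential nⁿ dominates polynomial degree 1 asymptotically.

b(n) grows faster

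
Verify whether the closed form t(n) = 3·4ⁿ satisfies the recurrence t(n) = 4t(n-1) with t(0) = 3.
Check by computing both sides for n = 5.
From the recurrence with t(0) = 3:
  t(0) = 3, t(1) = 12, t(2) = 48, t(3) = 192, t(4) = 768, t(5) = 3072
  so the recurrence gives t(5) = 3072.
From the proposed closed form t(n) = 3·4ⁿ:
  t(5) = 3072.
Both sides give 3072 at n = 5, and the initial condition(s) match, so the closed form is consistent.

Yes, the closed form is correct.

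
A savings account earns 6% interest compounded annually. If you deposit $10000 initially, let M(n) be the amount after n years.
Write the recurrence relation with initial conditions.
Each year the balance grows by 6%, i.e. is multiplied by 1 + 6/100 = 1.06, so M(n) = 1.06 × M(n-1). The initial deposit gives M(0) = 10000.
Unrolling gives the closed form M(n) = 10000 × (1.06)ⁿ.

M(n) = 1.06 × M(n-1), M(0) = 10000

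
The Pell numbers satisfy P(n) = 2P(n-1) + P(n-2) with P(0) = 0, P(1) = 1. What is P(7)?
Computing the sequence terms:
0, 1, 2, 5, 12, 29, 70, 169

169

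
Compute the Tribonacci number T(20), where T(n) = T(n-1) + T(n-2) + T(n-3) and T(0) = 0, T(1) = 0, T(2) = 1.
Computing the sequence terms:
0, 0, 1, 1, 2, 4, 7, 13, 24, 44, 81, 149, 274, 504, 927, 1705, 3136, 5768, 10609, 19513, 35890

35890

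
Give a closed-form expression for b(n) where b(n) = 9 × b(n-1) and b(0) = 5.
Recurrence: b(n) = 9 × b(n-1), initial: b(0) = 5.
Each term is 9 times the previous, so this is geometric with ratio 9. After n steps: b(n) = b(0)·9ⁿ = 5·9ⁿ.

b(n) = 5·9ⁿ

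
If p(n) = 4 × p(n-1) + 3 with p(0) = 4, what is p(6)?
Computing step by step:
p(0) = 4
p(1) = 4 × 4 + 3 = 19
p(2) = 4 × 19 + 3 = 79
p(3) = 4 × 79 + 3 = 319
p(4) = 4 × 319 + 3 = 1279
p(5) = 4 × 1279 + 3 = 5119
p(6) = 4 × 5119 + 3 = 20479

20479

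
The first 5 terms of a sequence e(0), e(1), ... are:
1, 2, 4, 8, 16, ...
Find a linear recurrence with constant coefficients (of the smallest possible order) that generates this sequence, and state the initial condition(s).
Look for the lowest-order linear relation among consecutive terms.
Observation: each term is 2× the previous.
Check at n=2: 2·2 = 4. ✓

e(n) = 2 × e(n-1), e(0) = 1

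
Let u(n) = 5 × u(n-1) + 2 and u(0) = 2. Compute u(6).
Computing step by step:
u(0) = 2
u(1) = 5 × 2 + 2 = 12
u(2) = 5 × 12 + 2 = 62
u(3) = 5 × 62 + 2 = 312
u(4) = 5 × 312 + 2 = 1562
u(5) = 5 × 1562 + 2 = 7812
u(6) = 5 × 7812 + 2 = 39062

39062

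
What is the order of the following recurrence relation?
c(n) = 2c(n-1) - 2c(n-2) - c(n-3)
The order is the largest lag k for which c(n-k) appears. Here the deepest term is c(n-3), so the order is 3.

Order 3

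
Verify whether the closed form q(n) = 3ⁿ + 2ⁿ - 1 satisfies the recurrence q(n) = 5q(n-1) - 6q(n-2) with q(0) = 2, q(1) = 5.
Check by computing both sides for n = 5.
From the recurrence with q(0) = 2, q(1) = 5:
  q(0) = 2, q(1) = 5, q(2) = 13, q(3) = 35, q(4) = 97, q(5) = 275
  so the recurrence gives q(5) = 275.
From the proposed closed form q(n) = 3ⁿ + 2ⁿ - 1:
  q(5) = 274.
The recurrence gives 275 but the closed form gives 274, so the closed form does not satisfy the recurrence.

No, the closed form is incorrect.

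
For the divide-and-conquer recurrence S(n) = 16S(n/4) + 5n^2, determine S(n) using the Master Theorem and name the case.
Master Theorem template: S(n) = a·S(n/b) + f(n).
Here: a=16, b=4, f(n)=5n^2
Compute log_b(a) = log_4(16) = 2.
f(n) = 5n^2 = Θ(n^2). Case 2: S(n) = Θ(n^2 log n).

Case 2: S(n) = Θ(n^2 log n)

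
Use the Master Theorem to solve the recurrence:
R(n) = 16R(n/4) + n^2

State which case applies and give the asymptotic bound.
Master Theorem template: R(n) = a·R(n/b) + f(n).
Here: a=16, b=4, f(n)=n^2
Compute log_b(a) = log_4(16) = 2.
f(n) = n^2 = Θ(n^2). Case 2: R(n) = Θ(n^2 log n).

Case 2: R(n) = Θ(n^2 log n)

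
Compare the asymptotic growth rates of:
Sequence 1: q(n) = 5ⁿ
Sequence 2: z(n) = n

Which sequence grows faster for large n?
Comparing growth rates:
Growth-rate hierarchy: log n ≺ any polynomial ≺ any exponential cⁿ (c>1) ≺ n! ≺ nⁿ.
exponential base 5 dominates polynomial degree 1 asymptotically.

q(n) grows faster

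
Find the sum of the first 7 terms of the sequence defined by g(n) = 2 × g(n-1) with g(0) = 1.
Computing the sequence terms: 1, 2, 4, 8, 16, 32, 64
Adding these values together:

127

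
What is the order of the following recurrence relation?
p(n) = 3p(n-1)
The order is the largest lag k for which p(n-k) appears. Here the deepest term is p(n-1), so the order is 1.

Order 1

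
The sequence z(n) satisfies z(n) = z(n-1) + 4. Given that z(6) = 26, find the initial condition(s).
z(6) = z(0) + 6·4, so z(0) = 26 - 24 = 2.

z(0) = 2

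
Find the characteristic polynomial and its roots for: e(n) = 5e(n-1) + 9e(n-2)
Substitute e(n) = rⁿ and divide through by rⁿ⁻²: r² - 5r - 9 = 0
Discriminant: 5² + 4·9 = 61, not a perfect square, so by the quadratic formula r = (5 ± √61)/2.
General solution: e(n) = A·r₁ⁿ + B·r₂ⁿ where r₁,r₂ = (5 ± √61)/2

Characteristic: r² - 5r - 9 = 0, Roots: r = (5 ± √61)/2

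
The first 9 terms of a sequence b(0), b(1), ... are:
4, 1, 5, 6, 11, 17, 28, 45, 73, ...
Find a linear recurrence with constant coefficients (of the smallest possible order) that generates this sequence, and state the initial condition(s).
Look for the lowest-order linear relation among consecutive terms.
Observation: b(n) - 1·b(n-1) - (1)·b(n-2) = 0 holds for the shown terms, and no order-1 relation b(n) = α·b(n-1) + β fits.
Check at n=3: 1·5 + (1)·1 = 6. ✓

b(n) = b(n-1) + b(n-2), b(0) = 4, b(1) = 1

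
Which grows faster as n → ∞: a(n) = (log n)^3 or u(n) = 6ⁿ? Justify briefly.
Comparing growth rates:
Growth-rate hierarchy: log n ≺ any polynomial ≺ any exponential cⁿ (c>1) ≺ n! ≺ nⁿ.
exponential base 6 dominates polylogarithmic (log n)^3 asymptotically.

u(n) grows faster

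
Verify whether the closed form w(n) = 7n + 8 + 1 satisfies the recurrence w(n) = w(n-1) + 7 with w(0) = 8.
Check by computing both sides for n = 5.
From the recurrence with w(0) = 8:
  w(0) = 8, w(1) = 15, w(2) = 22, w(3) = 29, w(4) = 36, w(5) = 43
  so the recurrence gives w(5) = 43.
From the proposed closed form w(n) = 7n + 8 + 1:
  w(5) = 44.
The recurrence gives 43 but the closed form gives 44, so the closed form does not satisfy the recurrence.

No, the closed form is incorrect.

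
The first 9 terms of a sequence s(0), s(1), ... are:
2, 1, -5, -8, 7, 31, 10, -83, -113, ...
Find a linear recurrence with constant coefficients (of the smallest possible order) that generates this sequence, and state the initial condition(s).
Look for the lowest-order linear relation among consecutive terms.
Observation: s(n) - 1·s(n-1) - (-3)·s(n-2) = 0 holds for the shown terms, and no order-1 relation s(n) = α·s(n-1) + β fits.
Check at n=3: 1·-5 + (-3)·1 = -8. ✓

s(n) = s(n-1) - 3s(n-2), s(0) = 2, s(1) = 1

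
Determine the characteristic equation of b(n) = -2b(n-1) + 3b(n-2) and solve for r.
Substitute b(n) = rⁿ and divide through by rⁿ⁻²: r² + 2r - 3 = 0
Factor: (r - 1)(r + 3) = 0, so r = 1, -3.
General solution: b(n) = A·1ⁿ + B·(-3)ⁿ

Characteristic: r² + 2r - 3 = 0, Roots: r = 1, -3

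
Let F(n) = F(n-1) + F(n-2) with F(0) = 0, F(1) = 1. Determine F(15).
Computing the sequence terms:
0, 1, 1, 2, 3, 5, 8, 13, 21, 34, 55, 89, 144, 233, 377, 610

610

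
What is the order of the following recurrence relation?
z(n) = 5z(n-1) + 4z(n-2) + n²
The order is the largest lag k for which z(n-k) appears. Here the deepest term is z(n-2) (the n² term is non-homogeneous and does not affect the order), so the order is 2.

Order 2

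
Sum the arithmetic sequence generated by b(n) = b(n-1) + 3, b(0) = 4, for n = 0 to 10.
Computing the sequence terms: 4, 7, 10, 13, 16, 19, 22, 25, 28, 31, 34
Adding these values together:

209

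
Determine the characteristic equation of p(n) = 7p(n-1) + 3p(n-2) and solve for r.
Substitute p(n) = rⁿ and divide through by rⁿ⁻²: r² - 7r - 3 = 0
Discriminant: 7² + 4·3 = 61, not a perfect square, so by the quadratic formula r = (7 ± √61)/2.
General solution: p(n) = A·r₁ⁿ + B·r₂ⁿ where r₁,r₂ = (7 ± √61)/2

Characteristic: r² - 7r - 3 = 0, Roots: r = (7 ± √61)/2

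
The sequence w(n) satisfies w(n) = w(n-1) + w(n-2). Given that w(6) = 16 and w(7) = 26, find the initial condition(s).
Work backwards using w(k) = w(k+2) - w(k+1):
w(5) = w(7) - w(6) = 26 - 16 = 10
w(4) = w(6) - w(5) = 16 - 10 = 6
w(3) = w(5) - w(4) = 10 - 6 = 4
w(2) = w(4) - w(3) = 6 - 4 = 2
w(1) = w(3) - w(2) = 4 - 2 = 2
w(0) = w(2) - w(1) = 2 - 2 = 0

w(0) = 0, w(1) = 2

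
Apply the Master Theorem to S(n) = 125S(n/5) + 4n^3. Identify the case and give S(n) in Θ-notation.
Master Theorem template: S(n) = a·S(n/b) + f(n).
Here: a=125, b=5, f(n)=4n^3
Compute log_b(a) = log_5(125) = 3.
f(n) = 4n^3 = Θ(n^3). Case 2: S(n) = Θ(n^3 log n).

Case 2: S(n) = Θ(n^3 log n)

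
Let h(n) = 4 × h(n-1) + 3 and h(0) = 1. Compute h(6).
Computing step by step:
h(0) = 1
h(1) = 4 × 1 + 3 = 7
h(2) = 4 × 7 + 3 = 31
h(3) = 4 × 31 + 3 = 127
h(4) = 4 × 127 + 3 = 511
h(5) = 4 × 511 + 3 = 2047
h(6) = 4 × 2047 + 3 = 8191

8191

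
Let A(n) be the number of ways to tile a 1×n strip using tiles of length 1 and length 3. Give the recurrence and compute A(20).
Condition on the last tile: it has length 1 (leaving a 1×(n-1) strip) or length 3 (leaving a 1×(n-3) strip), so A(n) = A(n-1) + A(n-3) (order-3 linear recurrence).
For 0 ≤ i < 3 only unit tiles fit, so A(i) = 1.
Iterating the recurrence: A(3) = 2, A(4) = 3, A(5) = 4, A(6) = 6, A(7) = 9, A(8) = 13, A(9) = 19, A(10) = 28, A(11) = 41, A(12) = 60, A(13) = 88, A(14) = 129, A(15) = 189, A(16) = 277, A(17) = 406, A(18) = 595, A(19) = 872, A(20) = 1278.

A(n) = A(n-1) + A(n-3), with A(i) = 1 for 0 ≤ i < 3; A(20) = 1278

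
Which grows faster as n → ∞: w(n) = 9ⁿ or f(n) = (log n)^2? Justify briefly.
Comparing growth rates:
Growth-rate hierarchy: log n ≺ any polynomial ≺ any exponential cⁿ (c>1) ≺ n! ≺ nⁿ.
exponential base 9 dominates polylogarithmic (log n)^2 asymptotically.

w(n) grows faster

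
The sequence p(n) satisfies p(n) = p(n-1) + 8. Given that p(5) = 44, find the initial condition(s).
p(5) = p(0) + 5·8, so p(0) = 44 - 40 = 4.

p(0) = 4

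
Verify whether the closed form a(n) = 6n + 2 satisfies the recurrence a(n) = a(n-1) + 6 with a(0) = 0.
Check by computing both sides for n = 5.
From the recurrence with a(0) = 0:
  a(0) = 0, a(1) = 6, a(2) = 12, a(3) = 18, a(4) = 24, a(5) = 30
  so the recurrence gives a(5) = 30.
From the proposed closed form a(n) = 6n + 2:
  a(5) = 32.
The recurrence gives 30 but the closed form gives 32, so the closed form does not satisfy the recurrence.

No, the closed form is incorrect.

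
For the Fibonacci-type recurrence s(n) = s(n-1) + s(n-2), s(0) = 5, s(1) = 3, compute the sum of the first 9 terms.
Computing the sequence terms: 5, 3, 8, 11, 19, 30, 49, 79, 128
Adding these values together:

332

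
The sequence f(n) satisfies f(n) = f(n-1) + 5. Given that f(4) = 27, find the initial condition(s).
f(4) = f(0) + 4·5, so f(0) = 27 - 20 = 7.

f(0) = 7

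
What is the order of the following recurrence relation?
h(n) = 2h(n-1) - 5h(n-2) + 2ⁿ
The order is the largest lag k for which h(n-k) appears. Here the deepest term is h(n-2) (the 2ⁿ term is non-homogeneous and does not affect the order), so the order is 2.

Order 2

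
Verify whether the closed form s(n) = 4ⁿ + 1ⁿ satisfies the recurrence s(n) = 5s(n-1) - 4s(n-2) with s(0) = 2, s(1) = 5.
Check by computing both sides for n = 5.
From the recurrence with s(0) = 2, s(1) = 5:
  s(0) = 2, s(1) = 5, s(2) = 17, s(3) = 65, s(4) = 257, s(5) = 1025
  so the recurrence gives s(5) = 1025.
From the proposed closed form s(n) = 4ⁿ + 1ⁿ:
  s(5) = 1025.
Both sides give 1025 at n = 5, and the initial condition(s) match, so the closed form is consistent.

Yes, the closed form is correct.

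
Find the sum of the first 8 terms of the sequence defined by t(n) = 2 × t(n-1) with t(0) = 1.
Computing the sequence terms: 1, 2, 4, 8, 16, 32, 64, 128
Adding these values together:

255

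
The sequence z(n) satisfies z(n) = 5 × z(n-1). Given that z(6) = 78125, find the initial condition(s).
In general z(n) = 5ⁿ · z(0). At n = 6: z(0) = z(6) / 5^6 = 78125 / 15625 = 5.

z(0) = 5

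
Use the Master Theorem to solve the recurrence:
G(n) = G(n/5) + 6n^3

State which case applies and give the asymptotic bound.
Master Theorem template: G(n) = a·G(n/b) + f(n).
Here: a=1, b=5, f(n)=6n^3
Compute log_b(a) = log_5(1) = 0.
f(n) = 6n^3 = Ω(n^(0+ε)) with ε = 3, and the regularity condition holds (a·f(n/b) = (a/b^3)·f(n) with a/b^3 = 5^-3 < 1). Case 3: G(n) = Θ(f(n)) = Θ(n^3).

Case 3: G(n) = Θ(n^3)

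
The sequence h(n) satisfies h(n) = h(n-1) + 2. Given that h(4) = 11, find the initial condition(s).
h(4) = h(0) + 4·2, so h(0) = 11 - 8 = 3.

h(0) = 3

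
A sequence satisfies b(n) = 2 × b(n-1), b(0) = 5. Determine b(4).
Computing step by step:
b(0) = 5
b(1) = 2 × 5 = 10
b(2) = 2 × 10 = 20
b(3) = 2 × 20 = 40
b(4) = 2 × 40 = 80

80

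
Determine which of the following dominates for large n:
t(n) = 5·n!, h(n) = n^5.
Comparing growth rates:
Growth-rate hierarchy: log n ≺ any polynomial ≺ any exponential cⁿ (c>1) ≺ n! ≺ nⁿ.
factorial dominates polynomial degree 5 asymptotically.

t(n) grows faster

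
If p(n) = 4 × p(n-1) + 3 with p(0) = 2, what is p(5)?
Computing step by step:
p(0) = 2
p(1) = 4 × 2 + 3 = 11
p(2) = 4 × 11 + 3 = 47
p(3) = 4 × 47 + 3 = 191
p(4) = 4 × 191 + 3 = 767
p(5) = 4 × 767 + 3 = 3071

3071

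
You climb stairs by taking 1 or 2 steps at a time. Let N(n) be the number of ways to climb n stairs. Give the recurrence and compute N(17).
Condition on the size of the last step (1 to 2): before it there were n-1, …, n-2 stairs climbed, and these cases are disjoint, so N(n) = N(n-1) + N(n-2) (Fibonacci-type sequence).
Initial conditions by direct count (compositions of i into parts ≤ 2): N(1) = 1; N(2) = 2.
Iterating the recurrence: N(3) = 3, N(4) = 5, N(5) = 8, N(6) = 13, N(7) = 21, N(8) = 34, N(9) = 55, N(10) = 89, N(11) = 144, N(12) = 233, N(13) = 377, N(14) = 610, N(15) = 987, N(16) = 1597, N(17) = 2584.

N(n) = N(n-1) + N(n-2), N(1) = 1, N(2) = 2; N(17) = 2584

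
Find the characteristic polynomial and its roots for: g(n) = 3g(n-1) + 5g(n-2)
Substitute g(n) = rⁿ and divide through by rⁿ⁻²: r² - 3r - 5 = 0
Discriminant: 3² + 4·5 = 29, not a perfect square, so by the quadratic formula r = (3 ± √29)/2.
General solution: g(n) = A·r₁ⁿ + B·r₂ⁿ where r₁,r₂ = (3 ± √29)/2

Characteristic: r² - 3r - 5 = 0, Roots: r = (3 ± √29)/2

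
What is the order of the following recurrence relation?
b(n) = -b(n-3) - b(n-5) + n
The order is the largest lag k for which b(n-k) appears. Here the deepest term is b(n-5) (the n term is non-homogeneous and does not affect the order), so the order is 5.

Order 5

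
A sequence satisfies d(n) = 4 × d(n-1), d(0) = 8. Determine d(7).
Computing step by step:
d(0) = 8
d(1) = 4 × 8 = 32
d(2) = 4 × 32 = 128
d(3) = 4 × 128 = 512
d(4) = 4 × 512 = 2048
d(5) = 4 × 2048 = 8192
d(6) = 4 × 8192 = 32768
d(7) = 4 × 32768 = 131072

131072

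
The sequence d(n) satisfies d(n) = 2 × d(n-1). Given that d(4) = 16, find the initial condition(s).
In general d(n) = 2ⁿ · d(0). At n = 4: d(0) = d(4) / 2^4 = 16 / 16 = 1.

d(0) = 1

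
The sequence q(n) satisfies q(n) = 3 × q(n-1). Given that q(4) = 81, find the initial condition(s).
In general q(n) = 3ⁿ · q(0). At n = 4: q(0) = q(4) / 3^4 = 81 / 81 = 1.

q(0) = 1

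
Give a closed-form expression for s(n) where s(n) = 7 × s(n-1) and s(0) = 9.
Recurrence: s(n) = 7 × s(n-1), initial: s(0) = 9.
Each term is 7 times the previous, so this is geometric with ratio 7. After n steps: s(n) = s(0)·7ⁿ = 9·7ⁿ.

s(n) = 9·7ⁿ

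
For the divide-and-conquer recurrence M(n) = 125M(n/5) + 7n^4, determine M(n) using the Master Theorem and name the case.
Master Theorem template: M(n) = a·M(n/b) + f(n).
Here: a=125, b=5, f(n)=7n^4
Compute log_b(a) = log_5(125) = 3.
f(n) = 7n^4 = Ω(n^(3+ε)) with ε = 1, and the regularity condition holds (a·f(n/b) = (a/b^4)·f(n) with a/b^4 = 5^-1 < 1). Case 3: M(n) = Θ(f(n)) = Θ(n^4).

Case 3: M(n) = Θ(n^4)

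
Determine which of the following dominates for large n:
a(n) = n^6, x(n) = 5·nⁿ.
Comparing growth rates:
Growth-rate hierarchy: log n ≺ any polynomial ≺ any exponential cⁿ (c>1) ≺ n! ≺ nⁿ.
super-exponential nⁿ dominates polynomial degree 6 asymptotically.

x(n) grows faster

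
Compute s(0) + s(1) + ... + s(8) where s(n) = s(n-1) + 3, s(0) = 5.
Computing the sequence terms: 5, 8, 11, 14, 17, 20, 23, 26, 29
Adding these values together:

153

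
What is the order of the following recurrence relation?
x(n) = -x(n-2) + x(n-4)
The order is the largest lag k for which x(n-k) appears. Here the deepest term is x(n-4), so the order is 4.

Order 4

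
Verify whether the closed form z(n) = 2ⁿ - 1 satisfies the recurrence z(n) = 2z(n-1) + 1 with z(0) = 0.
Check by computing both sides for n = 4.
From the recurrence with z(0) = 0:
  z(0) = 0, z(1) = 1, z(2) = 3, z(3) = 7, z(4) = 15
  so the recurrence gives z(4) = 15.
From the proposed closed form z(n) = 2ⁿ - 1:
  z(4) = 15.
Both sides give 15 at n = 4, and the initial condition(s) match, so the closed form is consistent.

Yes, the closed form is correct.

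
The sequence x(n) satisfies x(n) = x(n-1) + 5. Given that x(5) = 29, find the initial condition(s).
x(5) = x(0) + 5·5, so x(0) = 29 - 25 = 4.

x(0) = 4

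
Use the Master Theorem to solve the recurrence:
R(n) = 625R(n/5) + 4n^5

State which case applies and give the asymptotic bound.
Master Theorem template: R(n) = a·R(n/b) + f(n).
Here: a=625, b=5, f(n)=4n^5
Compute log_b(a) = log_5(625) = 4.
f(n) = 4n^5 = Ω(n^(4+ε)) with ε = 1, and the regularity condition holds (a·f(n/b) = (a/b^5)·f(n) with a/b^5 = 5^-1 < 1). Case 3: R(n) = Θ(f(n)) = Θ(n^5).

Case 3: R(n) = Θ(n^5)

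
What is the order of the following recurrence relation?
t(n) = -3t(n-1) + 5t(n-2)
The order is the largest lag k for which t(n-k) appears. Here the deepest term is t(n-2), so the order is 2.

Order 2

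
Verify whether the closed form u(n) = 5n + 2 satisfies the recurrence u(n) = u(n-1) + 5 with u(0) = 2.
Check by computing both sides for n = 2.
From the recurrence with u(0) = 2:
  u(0) = 2, u(1) = 7, u(2) = 12
  so the recurrence gives u(2) = 12.
From the proposed closed form u(n) = 5n + 2:
  u(2) = 12.
Both sides give 12 at n = 2, and the initial condition(s) match, so the closed form is consistent.

Yes, the closed form is correct.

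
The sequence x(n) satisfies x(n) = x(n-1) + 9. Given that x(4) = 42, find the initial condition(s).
x(4) = x(0) + 4·9, so x(0) = 42 - 36 = 6.

x(0) = 6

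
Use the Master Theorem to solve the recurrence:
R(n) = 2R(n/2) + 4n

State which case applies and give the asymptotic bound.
Master Theorem template: R(n) = a·R(n/b) + f(n).
Here: a=2, b=2, f(n)=4n
Compute log_b(a) = log_2(2) = 1.
f(n) = 4n = Θ(n). Case 2: R(n) = Θ(n log n).

Case 2: R(n) = Θ(n log n)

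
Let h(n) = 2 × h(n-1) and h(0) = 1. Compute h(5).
Computing step by step:
h(0) = 1
h(1) = 2 × 1 = 2
h(2) = 2 × 2 = 4
h(3) = 2 × 4 = 8
h(4) = 2 × 8 = 16
h(5) = 2 × 16 = 32

32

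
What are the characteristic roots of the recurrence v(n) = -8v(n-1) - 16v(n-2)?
Substitute v(n) = rⁿ and divide through by rⁿ⁻²: r² + 8r + 16 = 0
Factor: (r + 4)² = 0, so r = -4 (double root).
General solution: v(n) = (A + Bn)·(-4)ⁿ

Characteristic: r² + 8r + 16 = 0, Roots: r = -4 (double root)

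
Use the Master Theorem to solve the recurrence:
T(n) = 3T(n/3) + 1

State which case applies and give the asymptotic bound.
Master Theorem template: T(n) = a·T(n/b) + f(n).
Here: a=3, b=3, f(n)=1
Compute log_b(a) = log_3(3) = 1.
f(n) = 1 = O(n^(1-ε)) with ε = 1. Case 1: T(n) = Θ(n^log_b(a)) = Θ(n).

Case 1: T(n) = Θ(n)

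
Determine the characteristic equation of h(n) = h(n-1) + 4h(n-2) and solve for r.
Substitute h(n) = rⁿ and divide through by rⁿ⁻²: r² - r - 4 = 0
Discriminant: 1² + 4·4 = 17, not a perfect square, so by the quadratic formula r = (1 ± √17)/2.
General solution: h(n) = A·r₁ⁿ + B·r₂ⁿ where r₁,r₂ = (1 ± √17)/2

Characteristic: r² - r - 4 = 0, Roots: r = (1 ± √17)/2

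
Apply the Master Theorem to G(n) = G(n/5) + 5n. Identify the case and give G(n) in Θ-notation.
Master Theorem template: G(n) = a·G(n/b) + f(n).
Here: a=1, b=5, f(n)=5n
Compute log_b(a) = log_5(1) = 0.
f(n) = 5n = Ω(n^(0+ε)) with ε = 1, and the regularity condition holds (a·f(n/b) = (a/b^1)·f(n) with a/b^1 = 5^-1 < 1). Case 3: G(n) = Θ(f(n)) = Θ(n).

Case 3: G(n) = Θ(n)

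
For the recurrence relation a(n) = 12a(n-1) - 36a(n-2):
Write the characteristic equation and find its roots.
Substitute a(n) = rⁿ and divide through by rⁿ⁻²: r² - 12r + 36 = 0
Factor: (r - 6)² = 0, so r = 6 (double root).
General solution: a(n) = (A + Bn)·6ⁿ

Characteristic: r² - 12r + 36 = 0, Roots: r = 6 (double root)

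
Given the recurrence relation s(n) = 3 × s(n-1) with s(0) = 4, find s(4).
Computing step by step:
s(0) = 4
s(1) = 3 × 4 = 12
s(2) = 3 × 12 = 36
s(3) = 3 × 36 = 108
s(4) = 3 × 108 = 324

324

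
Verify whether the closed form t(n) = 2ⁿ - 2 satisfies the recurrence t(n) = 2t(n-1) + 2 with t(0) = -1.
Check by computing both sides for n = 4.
From the recurrence with t(0) = -1:
  t(0) = -1, t(1) = 0, t(2) = 2, t(3) = 6, t(4) = 14
  so the recurrence gives t(4) = 14.
From the proposed closed form t(n) = 2ⁿ - 2:
  t(4) = 14.
Both sides give 14 at n = 4, and the initial condition(s) match, so the closed form is consistent.

Yes, the closed form is correct.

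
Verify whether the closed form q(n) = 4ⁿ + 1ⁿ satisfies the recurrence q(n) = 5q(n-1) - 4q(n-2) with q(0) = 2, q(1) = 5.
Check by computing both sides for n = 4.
From the recurrence with q(0) = 2, q(1) = 5:
  q(0) = 2, q(1) = 5, q(2) = 17, q(3) = 65, q(4) = 257
  so the recurrence gives q(4) = 257.
From the proposed closed form q(n) = 4ⁿ + 1ⁿ:
  q(4) = 257.
Both sides give 257 at n = 4, and the initial condition(s) match, so the closed form is consistent.

Yes, the closed form is correct.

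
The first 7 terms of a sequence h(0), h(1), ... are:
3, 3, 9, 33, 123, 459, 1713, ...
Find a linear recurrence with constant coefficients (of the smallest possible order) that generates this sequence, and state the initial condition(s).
Look for the lowest-order linear relation among consecutive terms.
Observation: h(n) - 4·h(n-1) - (-1)·h(n-2) = 0 holds for the shown terms, and no order-1 relation h(n) = α·h(n-1) + β fits.
Check at n=3: 4·9 + (-1)·3 = 33. ✓

h(n) = 4h(n-1) - h(n-2), h(0) = 3, h(1) = 3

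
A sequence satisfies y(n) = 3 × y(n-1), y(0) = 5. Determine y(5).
Computing step by step:
y(0) = 5
y(1) = 3 × 5 = 15
y(2) = 3 × 15 = 45
y(3) = 3 × 45 = 135
y(4) = 3 × 135 = 405
y(5) = 3 × 405 = 1215

1215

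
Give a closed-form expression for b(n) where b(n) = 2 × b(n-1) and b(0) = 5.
Recurrence: b(n) = 2 × b(n-1), initial: b(0) = 5.
Each term is 2 times the previous, so this is geometric with ratio 2. After n steps: b(n) = b(0)·2ⁿ = 5·2ⁿ.

b(n) = 5·2ⁿ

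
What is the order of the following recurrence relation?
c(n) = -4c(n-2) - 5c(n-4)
The order is the largest lag k for which c(n-k) appears. Here the deepest term is c(n-4), so the order is 4.

Order 4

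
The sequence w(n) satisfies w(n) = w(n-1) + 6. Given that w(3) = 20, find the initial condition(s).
w(3) = w(0) + 3·6, so w(0) = 20 - 18 = 2.

w(0) = 2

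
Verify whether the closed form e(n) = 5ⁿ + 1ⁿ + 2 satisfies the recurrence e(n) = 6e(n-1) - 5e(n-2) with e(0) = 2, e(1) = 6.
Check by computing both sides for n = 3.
From the recurrence with e(0) = 2, e(1) = 6:
  e(0) = 2, e(1) = 6, e(2) = 26, e(3) = 126
  so the recurrence gives e(3) = 126.
From the proposed closed form e(n) = 5ⁿ + 1ⁿ + 2:
  e(3) = 128.
The recurrence gives 126 but the closed form gives 128, so the closed form does not satisfy the recurrence.

No, the closed form is incorrect.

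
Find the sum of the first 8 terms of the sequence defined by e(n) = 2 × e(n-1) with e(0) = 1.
Computing the sequence terms: 1, 2, 4, 8, 16, 32, 64, 128
Adding these values together:

255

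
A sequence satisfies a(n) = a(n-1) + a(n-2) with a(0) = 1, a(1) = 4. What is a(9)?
Computing the sequence terms:
1, 4, 5, 9, 14, 23, 37, 60, 97, 157

157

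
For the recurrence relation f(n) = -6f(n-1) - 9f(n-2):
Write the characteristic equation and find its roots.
Substitute f(n) = rⁿ and divide through by rⁿ⁻²: r² + 6r + 9 = 0
Factor: (r + 3)² = 0, so r = -3 (double root).
General solution: f(n) = (A + Bn)·(-3)ⁿ

Characteristic: r² + 6r + 9 = 0, Roots: r = -3 (double root)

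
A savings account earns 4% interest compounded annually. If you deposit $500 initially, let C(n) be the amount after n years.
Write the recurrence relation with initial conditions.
Each year the balance grows by 4%, i.e. is multiplied by 1 + 4/100 = 1.04, so C(n) = 1.04 × C(n-1). The initial deposit gives C(0) = 500.
Unrolling gives the closed form C(n) = 500 × (1.04)ⁿ.

C(n) = 1.04 × C(n-1), C(0) = 500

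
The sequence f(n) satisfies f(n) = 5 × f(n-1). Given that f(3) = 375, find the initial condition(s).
In general f(n) = 5ⁿ · f(0). At n = 3: f(0) = f(3) / 5^3 = 375 / 125 = 3.

f(0) = 3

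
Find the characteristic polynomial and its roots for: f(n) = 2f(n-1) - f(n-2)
Substitute f(n) = rⁿ and divide through by rⁿ⁻²: r² - 2r + 1 = 0
Factor: (r - 1)² = 0, so r = 1 (double root).
General solution: f(n) = (A + Bn)·1ⁿ

Characteristic: r² - 2r + 1 = 0, Roots: r = 1 (double root)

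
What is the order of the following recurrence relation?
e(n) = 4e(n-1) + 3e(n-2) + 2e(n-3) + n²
The order is the largest lag k for which e(n-k) appears. Here the deepest term is e(n-3) (the n² term is non-homogeneous and does not affect the order), so the order is 3.

Order 3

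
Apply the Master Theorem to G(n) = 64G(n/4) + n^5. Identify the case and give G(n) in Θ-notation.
Master Theorem template: G(n) = a·G(n/b) + f(n).
Here: a=64, b=4, f(n)=n^5
Compute log_b(a) = log_4(64) = 3.
f(n) = n^5 = Ω(n^(3+ε)) with ε = 2, and the regularity condition holds (a·f(n/b) = (a/b^5)·f(n) with a/b^5 = 4^-2 < 1). Case 3: G(n) = Θ(f(n)) = Θ(n^5).

Case 3: G(n) = Θ(n^5)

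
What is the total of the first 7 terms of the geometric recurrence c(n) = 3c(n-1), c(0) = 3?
Computing the sequence terms: 3, 9, 27, 81, 243, 729, 2187
Adding these values together:

3279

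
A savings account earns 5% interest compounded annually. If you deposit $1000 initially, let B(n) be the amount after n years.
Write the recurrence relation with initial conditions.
Each year the balance grows by 5%, i.e. is multiplied by 1 + 5/100 = 1.05, so B(n) = 1.05 × B(n-1). The initial deposit gives B(0) = 1000.
Unrolling gives the closed form B(n) = 1000 × (1.05)ⁿ.

B(n) = 1.05 × B(n-1), B(0) = 1000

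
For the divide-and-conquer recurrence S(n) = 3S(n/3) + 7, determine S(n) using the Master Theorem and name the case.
Master Theorem template: S(n) = a·S(n/b) + f(n).
Here: a=3, b=3, f(n)=7
Compute log_b(a) = log_3(3) = 1.
f(n) = 7 = O(n^(1-ε)) with ε = 1. Case 1: S(n) = Θ(n^log_b(a)) = Θ(n).

Case 1: S(n) = Θ(n)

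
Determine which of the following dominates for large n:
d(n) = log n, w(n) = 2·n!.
Comparing growth rates:
Growth-rate hierarchy: log n ≺ any polynomial ≺ any exponential cⁿ (c>1) ≺ n! ≺ nⁿ.
factorial dominates logarithmic asymptotically.

w(n) grows faster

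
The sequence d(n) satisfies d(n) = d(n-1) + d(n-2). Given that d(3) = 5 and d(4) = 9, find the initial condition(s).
Work backwards using d(k) = d(k+2) - d(k+1):
d(2) = d(4) - d(3) = 9 - 5 = 4
d(1) = d(3) - d(2) = 5 - 4 = 1
d(0) = d(2) - d(1) = 4 - 1 = 3

d(0) = 3, d(1) = 1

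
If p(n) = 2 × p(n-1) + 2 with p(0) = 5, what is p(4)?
Computing step by step:
p(0) = 5
p(1) = 2 × 5 + 2 = 12
p(2) = 2 × 12 + 2 = 26
p(3) = 2 × 26 + 2 = 54
p(4) = 2 × 54 + 2 = 110

110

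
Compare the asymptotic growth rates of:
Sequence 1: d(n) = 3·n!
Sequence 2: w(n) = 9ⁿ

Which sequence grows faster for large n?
Comparing growth rates:
Growth-rate hierarchy: log n ≺ any polynomial ≺ any exponential cⁿ (c>1) ≺ n! ≺ nⁿ.
factorial dominates exponential base 9 asymptotically.

d(n) grows faster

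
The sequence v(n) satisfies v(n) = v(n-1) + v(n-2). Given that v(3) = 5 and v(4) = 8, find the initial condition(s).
Work backwards using v(k) = v(k+2) - v(k+1):
v(2) = v(4) - v(3) = 8 - 5 = 3
v(1) = v(3) - v(2) = 5 - 3 = 2
v(0) = v(2) - v(1) = 3 - 2 = 1

v(0) = 1, v(1) = 2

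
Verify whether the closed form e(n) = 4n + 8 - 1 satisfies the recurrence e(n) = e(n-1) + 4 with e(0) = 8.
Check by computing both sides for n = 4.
From the recurrence with e(0) = 8:
  e(0) = 8, e(1) = 12, e(2) = 16, e(3) = 20, e(4) = 24
  so the recurrence gives e(4) = 24.
From the proposed closed form e(n) = 4n + 8 - 1:
  e(4) = 23.
The recurrence gives 24 but the closed form gives 23, so the closed form does not satisfy the recurrence.

No, the closed form is incorrect.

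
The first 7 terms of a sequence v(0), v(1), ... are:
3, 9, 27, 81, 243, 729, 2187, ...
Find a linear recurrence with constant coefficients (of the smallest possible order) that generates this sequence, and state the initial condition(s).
Look for the lowest-order linear relation among consecutive terms.
Observation: each term is 3× the previous.
Check at n=2: 3·9 = 27. ✓

v(n) = 3 × v(n-1), v(0) = 3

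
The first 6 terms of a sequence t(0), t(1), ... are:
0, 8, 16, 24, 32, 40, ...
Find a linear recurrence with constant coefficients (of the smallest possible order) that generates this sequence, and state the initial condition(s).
Look for the lowest-order linear relation among consecutive terms.
Observation: consecutive differences are constant (= 8).
Check at n=2: 1·8 + 8 = 16. ✓

t(n) = t(n-1) + 8, t(0) = 0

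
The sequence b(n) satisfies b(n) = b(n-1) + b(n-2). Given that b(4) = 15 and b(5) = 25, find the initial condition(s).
Work backwards using b(k) = b(k+2) - b(k+1):
b(3) = b(5) - b(4) = 25 - 15 = 10
b(2) = b(4) - b(3) = 15 - 10 = 5
b(1) = b(3) - b(2) = 10 - 5 = 5
b(0) = b(2) - b(1) = 5 - 5 = 0

b(0) = 0, b(1) = 5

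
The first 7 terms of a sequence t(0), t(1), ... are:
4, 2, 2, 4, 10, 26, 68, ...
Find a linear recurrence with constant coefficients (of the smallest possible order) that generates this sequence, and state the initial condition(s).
Look for the lowest-order linear relation among consecutive terms.
Observation: t(n) - 3·t(n-1) - (-1)·t(n-2) = 0 holds for the shown terms, and no order-1 relation t(n) = α·t(n-1) + β fits.
Check at n=3: 3·2 + (-1)·2 = 4. ✓

t(n) = 3t(n-1) - t(n-2), t(0) = 4, t(1) = 2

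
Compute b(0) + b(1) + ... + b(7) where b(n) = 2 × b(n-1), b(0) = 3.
Computing the sequence terms: 3, 6, 12, 24, 48, 96, 192, 384
Adding these values together:

765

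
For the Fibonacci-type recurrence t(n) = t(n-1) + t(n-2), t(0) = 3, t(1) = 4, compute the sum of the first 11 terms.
Computing the sequence terms: 3, 4, 7, 11, 18, 29, 47, 76, 123, 199, 322
Adding these values together:

839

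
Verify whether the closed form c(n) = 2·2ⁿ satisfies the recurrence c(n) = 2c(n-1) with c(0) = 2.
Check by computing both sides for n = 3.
From the recurrence with c(0) = 2:
  c(0) = 2, c(1) = 4, c(2) = 8, c(3) = 16
  so the recurrence gives c(3) = 16.
From the proposed closed form c(n) = 2·2ⁿ:
  c(3) = 16.
Both sides give 16 at n = 3, and the initial condition(s) match, so the closed form is consistent.

Yes, the closed form is correct.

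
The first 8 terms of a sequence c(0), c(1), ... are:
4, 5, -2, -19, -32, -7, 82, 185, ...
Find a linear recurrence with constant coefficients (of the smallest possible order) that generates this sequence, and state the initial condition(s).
Look for the lowest-order linear relation among consecutive terms.
Observation: c(n) - 2·c(n-1) - (-3)·c(n-2) = 0 holds for the shown terms, and no order-1 relation c(n) = α·c(n-1) + β fits.
Check at n=3: 2·-2 + (-3)·5 = -19. ✓

c(n) = 2c(n-1) - 3c(n-2), c(0) = 4, c(1) = 5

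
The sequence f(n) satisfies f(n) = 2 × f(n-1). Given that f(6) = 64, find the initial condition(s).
In general f(n) = 2ⁿ · f(0). At n = 6: f(0) = f(6) / 2^6 = 64 / 64 = 1.

f(0) = 1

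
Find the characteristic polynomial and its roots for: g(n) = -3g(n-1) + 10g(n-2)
Substitute g(n) = rⁿ and divide through by rⁿ⁻²: r² + 3r - 10 = 0
Factor: (r + 5)(r - 2) = 0, so r = -5, 2.
General solution: g(n) = A·(-5)ⁿ + B·2ⁿ

Characteristic: r² + 3r - 10 = 0, Roots: r = -5, 2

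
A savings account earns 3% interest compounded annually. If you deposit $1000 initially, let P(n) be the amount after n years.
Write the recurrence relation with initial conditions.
Each year the balance grows by 3%, i.e. is multiplied by 1 + 3/100 = 1.03, so P(n) = 1.03 × P(n-1). The initial deposit gives P(0) = 1000.
Unrolling gives the closed form P(n) = 1000 × (1.03)ⁿ.

P(n) = 1.03 × P(n-1), P(0) = 1000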